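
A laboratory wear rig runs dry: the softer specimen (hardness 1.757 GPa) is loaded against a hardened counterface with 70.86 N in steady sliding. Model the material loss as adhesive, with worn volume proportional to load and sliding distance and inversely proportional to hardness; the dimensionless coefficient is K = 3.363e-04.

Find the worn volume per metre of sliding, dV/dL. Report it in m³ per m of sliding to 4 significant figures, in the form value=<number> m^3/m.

The intermediates are printed rounded — all arithmetic maintains exact precision — one last rounding to 4 significant figures.
Hardness H = 1.757 GPa = 1.757e+09 Pa.
Expressed in SI base units: W = 70.86 N, H = 1.757e+09 Pa, K = 3.363e-04.
Volumetric rate dV/dL = K·W/H, per unit distance: 3.363e-04 · 70.86 / 1.757e+09 = 1.356e-11 m³/m.

value=1.356e-11 m^3/m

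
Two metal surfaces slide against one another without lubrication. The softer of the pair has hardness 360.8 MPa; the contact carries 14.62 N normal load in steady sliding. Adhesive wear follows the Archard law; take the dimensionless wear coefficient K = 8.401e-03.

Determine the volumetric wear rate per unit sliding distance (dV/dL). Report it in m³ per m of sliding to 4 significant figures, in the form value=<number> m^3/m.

value=3.404e-10 m^3/m

Intermediates are printed rounded — all working math holds full precision — one last rounding to 4 significant figures.
Hardness H = 360.8 MPa = 3.608e+08 Pa.
Restated in SI base units: W = 14.62 N, H = 3.608e+08 Pa, K = 8.401e-03.
Rate of wear dV/dL = K·W/H, per unit distance: 8.401e-03 · 14.62 / 3.608e+08 = 3.404e-10 m³/m.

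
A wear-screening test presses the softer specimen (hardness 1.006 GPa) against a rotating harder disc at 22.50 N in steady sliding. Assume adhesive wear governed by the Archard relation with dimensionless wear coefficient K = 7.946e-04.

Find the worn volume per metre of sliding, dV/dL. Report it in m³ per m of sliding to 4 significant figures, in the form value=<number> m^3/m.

Every step carries full precision; intermediate values are printed rounded — one final rounding to 4 significant digits.
Convert: Hardness H = 1.006 GPa = 1.006e+09 Pa.
Restated in SI base units: W = 22.50 N, H = 1.006e+09 Pa, K = 7.946e-04.
Rate of wear dV/dL = K·W/H, so: 7.946e-04 · 22.50 / 1.006e+09 = 1.777e-11 m³/m.

value=1.777e-11 m^3/m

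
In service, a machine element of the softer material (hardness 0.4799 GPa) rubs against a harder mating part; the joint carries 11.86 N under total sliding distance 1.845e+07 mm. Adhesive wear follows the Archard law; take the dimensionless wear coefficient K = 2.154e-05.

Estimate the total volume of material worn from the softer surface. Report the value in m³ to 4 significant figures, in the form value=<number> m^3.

Intermediates appear rounded, and every step runs at full precision, and a lone final rounding, at 4 significant digits.
Total distance L = 1.845e+07 mm = 1.845e+04 m.
Hardness H = 0.4799 GPa = 4.799e+08 Pa.
In SI base units: W = 11.86 N, H = 4.799e+08 Pa, K = 2.154e-05.
The Archard volume V = K·W·L/H = 2.154e-05 · 11.86 · 1.845e+04 / 4.799e+08 = 9.821e-09 m³.

value=9.821e-09 m^3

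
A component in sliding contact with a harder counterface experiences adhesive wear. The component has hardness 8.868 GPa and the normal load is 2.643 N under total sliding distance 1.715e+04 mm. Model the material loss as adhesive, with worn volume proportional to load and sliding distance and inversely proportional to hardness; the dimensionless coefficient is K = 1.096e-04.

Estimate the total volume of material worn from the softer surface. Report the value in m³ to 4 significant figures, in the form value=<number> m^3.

value=5.602e-13 m^3

Every step keeps exact precision; the intermediates are printed rounded — a single final rounding, at four significant digits.
Convert: The distance L = 1.715e+04 mm = 17.15 m.
Convert: Hardness H = 8.868 GPa = 8.868e+09 Pa.
In SI base units, W = 2.643 N, H = 8.868e+09 Pa, K = 1.096e-04.
Worn volume V = K·W·L/H = 1.096e-04 · 2.643 · 17.15 / 8.868e+09 = 5.602e-13 m³.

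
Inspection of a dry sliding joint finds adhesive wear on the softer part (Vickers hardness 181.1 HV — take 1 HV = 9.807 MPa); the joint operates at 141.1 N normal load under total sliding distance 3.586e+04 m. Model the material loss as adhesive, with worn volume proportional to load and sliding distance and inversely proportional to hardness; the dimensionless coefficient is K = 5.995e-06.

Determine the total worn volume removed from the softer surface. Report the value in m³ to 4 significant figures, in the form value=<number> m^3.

value=1.708e-08 m^3

The intermediates are shown rounded; the algebra maintains full float precision, and one last rounding, at 4 significant digits.
Convert: Hardness H = 181.1 HV × 9.807 MPa/HV = 1776 MPa = 1.776e+09 Pa.
SI base units throughout: W = 141.1 N, H = 1.776e+09 Pa, K = 5.995e-06.
Apply Archard: V = K·W·L/H = 5.995e-06 · 141.1 · 3.586e+04 / 1.776e+09 = 1.708e-08 m³.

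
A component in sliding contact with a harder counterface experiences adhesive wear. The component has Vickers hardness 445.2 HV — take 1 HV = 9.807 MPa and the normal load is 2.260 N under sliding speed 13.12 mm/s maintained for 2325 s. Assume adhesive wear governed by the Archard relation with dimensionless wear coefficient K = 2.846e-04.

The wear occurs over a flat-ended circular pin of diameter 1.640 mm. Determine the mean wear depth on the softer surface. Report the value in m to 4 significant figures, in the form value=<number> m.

The computation carries full precision. The intermediates are displayed rounded — rounded just once, at 4 significant figures.
Convert: Sliding speed v = 13.12 mm/s = 0.01312 m/s. Distance L = v·t = 0.01312 m/s × 2325 s = 30.50 m.
Convert: Hardness H = 445.2 HV × 9.807 MPa/HV = 4366 MPa = 4.366e+09 Pa.
Convert: Pin diameter d = 1.640 mm = 0.001640 m. Contact area A = π·d²/4 = π·(0.001640 m)²/4 = 2.112e-06 m².
In SI base units: W = 2.260 N, H = 4.366e+09 Pa, K = 2.846e-04.
Archard volume V = K·W·L/H = 2.846e-04 · 2.260 · 30.50 / 4.366e+09 = 4.494e-12 m³.
Mean depth h = V/A = 4.494e-12 / 2.112e-06 = 2.127e-06 m.

value=2.127e-06 m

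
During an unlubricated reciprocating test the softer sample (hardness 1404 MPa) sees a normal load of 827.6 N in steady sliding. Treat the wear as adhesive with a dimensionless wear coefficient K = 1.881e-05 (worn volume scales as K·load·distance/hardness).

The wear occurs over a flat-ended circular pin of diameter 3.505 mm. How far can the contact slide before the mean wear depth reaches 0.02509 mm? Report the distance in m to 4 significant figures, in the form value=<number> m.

value=21.83 m

Displayed values are rounded. The computation maintains full precision. Rounded once at the end: four significant figures.
Hardness H = 1404 MPa = 1.404e+09 Pa.
Pin diameter d = 3.505 mm = 0.003505 m. Contact area A = π·d²/4 = π·(0.003505 m)²/4 = 9.649e-06 m².
Depth limit h_lim = 0.02509 mm = 2.509e-05 m.
Expressed in SI base units: W = 827.6 N, H = 1.404e+09 Pa, K = 1.881e-05.
Volume at the limit: V_lim = h_lim·A = 2.509e-05 · 9.649e-06 = 2.421e-10 m³.
So the life L = V_lim·H/(K·W) = 2.421e-10 · 1.404e+09 / (1.881e-05 · 827.6) = 21.83 m.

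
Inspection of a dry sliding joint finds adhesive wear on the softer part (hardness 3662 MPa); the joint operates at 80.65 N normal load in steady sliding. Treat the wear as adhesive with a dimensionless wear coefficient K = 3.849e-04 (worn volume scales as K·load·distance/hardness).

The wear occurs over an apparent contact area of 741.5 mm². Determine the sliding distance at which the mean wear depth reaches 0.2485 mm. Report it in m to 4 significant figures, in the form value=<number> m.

Each operation keeps exact precision, and intermediates are shown rounded. Rounded once at the end: four significant figures.
Hardness H = 3662 MPa = 3.662e+09 Pa.
Contact area A = 741.5 mm² = 7.415e-04 m².
Depth limit h_lim = 0.2485 mm = 2.485e-04 m.
Collected in SI base units: W = 80.65 N, H = 3.662e+09 Pa, K = 3.849e-04.
Volume at the limit: V_lim = h_lim·A = 2.485e-04 · 7.415e-04 = 1.843e-07 m³.
Life L = V_lim·H/(K·W) = 1.843e-07 · 3.662e+09 / (3.849e-04 · 80.65) = 2.174e+04 m.

value=2.174e+04 m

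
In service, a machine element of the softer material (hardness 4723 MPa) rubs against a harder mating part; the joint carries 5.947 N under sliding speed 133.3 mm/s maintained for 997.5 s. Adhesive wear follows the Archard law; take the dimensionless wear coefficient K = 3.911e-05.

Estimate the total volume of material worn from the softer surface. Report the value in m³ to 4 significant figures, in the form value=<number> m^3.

The intermediates are displayed rounded — the computation keeps exact precision — one final rounding to four significant digits.
Convert: Sliding speed v = 133.3 mm/s = 0.1333 m/s. Distance covered L = v·t = 0.1333 m/s × 997.5 s = 133.0 m.
Convert: Hardness H = 4723 MPa = 4.723e+09 Pa.
Restated in SI base units: W = 5.947 N, H = 4.723e+09 Pa, K = 3.911e-05.
The Archard volume V = K·W·L/H = 3.911e-05 · 5.947 · 133.0 / 4.723e+09 = 6.548e-12 m³.

value=6.548e-12 m^3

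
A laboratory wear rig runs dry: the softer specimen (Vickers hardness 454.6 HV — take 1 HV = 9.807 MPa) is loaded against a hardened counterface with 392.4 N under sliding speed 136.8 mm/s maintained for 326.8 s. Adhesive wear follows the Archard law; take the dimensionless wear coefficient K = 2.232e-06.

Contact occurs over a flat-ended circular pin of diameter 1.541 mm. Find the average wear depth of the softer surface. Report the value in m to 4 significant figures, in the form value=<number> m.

All working math maintains full float precision; shown intermediates are rounded. Rounded once at the end, at 4 significant figures.
Convert: Sliding speed v = 136.8 mm/s = 0.1368 m/s. Distance covered L = v·t = 0.1368 m/s × 326.8 s = 44.71 m.
Convert: Hardness H = 454.6 HV × 9.807 MPa/HV = 4458 MPa = 4.458e+09 Pa.
Convert: Pin diameter d = 1.541 mm = 0.001541 m. Contact area A = π·d²/4 = π·(0.001541 m)²/4 = 1.865e-06 m².
Expressed in SI base units: W = 392.4 N, H = 4.458e+09 Pa, K = 2.232e-06.
By Archard's law, V = K·W·L/H = 2.232e-06 · 392.4 · 44.71 / 4.458e+09 = 8.783e-12 m³.
Mean wear depth h = V/A = 8.783e-12 / 1.865e-06 = 4.709e-06 m.

value=4.709e-06 m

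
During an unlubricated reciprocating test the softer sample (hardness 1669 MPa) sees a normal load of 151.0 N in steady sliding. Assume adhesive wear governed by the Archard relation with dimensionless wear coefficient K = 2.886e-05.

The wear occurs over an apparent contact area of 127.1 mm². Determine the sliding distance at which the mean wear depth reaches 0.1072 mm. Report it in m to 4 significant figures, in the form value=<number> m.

Intermediate values are shown rounded. Every step runs at exact precision — rounded just once: four significant digits.
Convert: Hardness H = 1669 MPa = 1.669e+09 Pa.
Convert: Contact area A = 127.1 mm² = 1.271e-04 m².
Convert: Depth limit h_lim = 0.1072 mm = 1.072e-04 m.
Restated in SI base units: W = 151.0 N, H = 1.669e+09 Pa, K = 2.886e-05.
Volume at the limit: V_lim = h_lim·A = 1.072e-04 · 1.271e-04 = 1.363e-08 m³.
Sliding life L = V_lim·H/(K·W) = 1.363e-08 · 1.669e+09 / (2.886e-05 · 151.0) = 5218 m.

value=5218 m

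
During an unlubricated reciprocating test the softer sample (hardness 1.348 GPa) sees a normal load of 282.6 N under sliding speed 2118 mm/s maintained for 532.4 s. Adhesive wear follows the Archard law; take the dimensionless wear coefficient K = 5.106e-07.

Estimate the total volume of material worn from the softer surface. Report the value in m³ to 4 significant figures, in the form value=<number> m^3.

The intermediates are shown rounded, and all arithmetic keeps exact precision. Rounded just once: four significant figures.
Convert: Sliding speed v = 2118 mm/s = 2.118 m/s. Total distance L = v·t = 2.118 m/s × 532.4 s = 1128 m.
Convert: Hardness H = 1.348 GPa = 1.348e+09 Pa.
Working in SI base units: W = 282.6 N, H = 1.348e+09 Pa, K = 5.106e-07.
The Archard volume V = K·W·L/H = 5.106e-07 · 282.6 · 1128 / 1.348e+09 = 1.207e-10 m³.

value=1.207e-10 m^3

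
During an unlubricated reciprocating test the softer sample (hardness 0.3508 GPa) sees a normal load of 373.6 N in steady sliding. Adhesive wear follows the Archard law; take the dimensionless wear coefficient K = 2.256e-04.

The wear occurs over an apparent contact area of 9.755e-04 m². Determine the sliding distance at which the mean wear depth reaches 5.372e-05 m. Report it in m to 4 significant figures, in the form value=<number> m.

All arithmetic carries exact precision — intermediate values are shown rounded; one last rounding to four significant figures.
Convert: Hardness H = 0.3508 GPa = 3.508e+08 Pa.
Restated in SI base units: W = 373.6 N, H = 3.508e+08 Pa, K = 2.256e-04.
Allowed volume V_lim = h_lim·A = 5.372e-05 · 9.755e-04 = 5.240e-08 m³.
Life L = V_lim·H/(K·W) = 5.240e-08 · 3.508e+08 / (2.256e-04 · 373.6) = 218.1 m.

value=218.1 m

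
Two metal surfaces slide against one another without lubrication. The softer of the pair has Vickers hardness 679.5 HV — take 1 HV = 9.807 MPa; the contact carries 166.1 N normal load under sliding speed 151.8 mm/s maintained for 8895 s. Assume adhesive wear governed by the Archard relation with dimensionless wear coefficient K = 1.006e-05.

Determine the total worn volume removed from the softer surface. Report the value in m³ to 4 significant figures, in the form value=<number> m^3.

The intermediates are displayed rounded — all arithmetic runs at full float precision — one final rounding, at 4 significant digits.
Convert: Sliding speed v = 151.8 mm/s = 0.1518 m/s. Distance L = v·t = 0.1518 m/s × 8895 s = 1350 m.
Convert: Hardness H = 679.5 HV × 9.807 MPa/HV = 6664 MPa = 6.664e+09 Pa.
Working in SI base units: W = 166.1 N, H = 6.664e+09 Pa, K = 1.006e-05.
Archard volume V = K·W·L/H = 1.006e-05 · 166.1 · 1350 / 6.664e+09 = 3.386e-10 m³.

value=3.386e-10 m^3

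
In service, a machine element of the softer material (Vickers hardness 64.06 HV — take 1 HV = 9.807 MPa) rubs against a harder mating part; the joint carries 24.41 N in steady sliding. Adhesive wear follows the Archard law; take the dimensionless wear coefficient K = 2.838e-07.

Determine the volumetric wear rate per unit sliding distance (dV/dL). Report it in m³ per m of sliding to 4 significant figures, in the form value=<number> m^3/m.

The algebra runs at full precision — intermediate values appear rounded — rounded just once to four significant figures.
Hardness H = 64.06 HV × 9.807 MPa/HV = 628.2 MPa = 6.282e+08 Pa.
As SI base values: W = 24.41 N, H = 6.282e+08 Pa, K = 2.838e-07.
Sliding wear rate dV/dL = K·W/H: 2.838e-07 · 24.41 / 6.282e+08 = 1.103e-14 m³/m.

value=1.103e-14 m^3/m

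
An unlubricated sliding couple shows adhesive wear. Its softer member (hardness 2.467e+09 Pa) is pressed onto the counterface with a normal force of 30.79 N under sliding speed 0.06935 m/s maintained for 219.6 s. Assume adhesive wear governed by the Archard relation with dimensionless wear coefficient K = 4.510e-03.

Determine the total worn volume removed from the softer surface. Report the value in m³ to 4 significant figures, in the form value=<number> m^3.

Every step maintains exact precision; the intermediates are printed rounded; one last rounding: 4 significant digits.
Convert: Distance covered L = v·t = 0.06935 m/s × 219.6 s = 15.23 m.
As SI base values: W = 30.79 N, H = 2.467e+09 Pa, K = 4.510e-03.
Apply Archard: V = K·W·L/H = 4.510e-03 · 30.79 · 15.23 / 2.467e+09 = 8.572e-10 m³.

value=8.572e-10 m^3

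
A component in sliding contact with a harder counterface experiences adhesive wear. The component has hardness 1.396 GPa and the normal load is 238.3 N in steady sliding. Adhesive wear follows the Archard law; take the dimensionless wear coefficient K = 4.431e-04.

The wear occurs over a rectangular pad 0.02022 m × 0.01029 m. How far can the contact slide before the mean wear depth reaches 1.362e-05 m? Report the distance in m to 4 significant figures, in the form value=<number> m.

Intermediates appear rounded, and the algebra runs at full float precision, and one final rounding to 4 significant figures.
Hardness H = 1.396 GPa = 1.396e+09 Pa.
Contact area A = 0.02022 m × 0.01029 m = 2.081e-04 m².
Expressed in SI base units: W = 238.3 N, H = 1.396e+09 Pa, K = 4.431e-04.
Allowed volume V_lim = h_lim·A = 1.362e-05 · 2.081e-04 = 2.834e-09 m³.
So the life L = V_lim·H/(K·W) = 2.834e-09 · 1.396e+09 / (4.431e-04 · 238.3) = 37.47 m.

value=37.47 m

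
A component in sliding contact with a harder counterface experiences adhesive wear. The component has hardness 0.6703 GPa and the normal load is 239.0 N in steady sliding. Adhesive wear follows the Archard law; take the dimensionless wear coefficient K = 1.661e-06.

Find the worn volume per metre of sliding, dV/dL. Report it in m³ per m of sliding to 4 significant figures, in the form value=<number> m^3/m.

value=5.922e-13 m^3/m

The intermediates appear rounded, and all arithmetic holds exact precision. Rounded just once: 4 significant digits.
Hardness H = 0.6703 GPa = 6.703e+08 Pa.
Working in SI base units: W = 239.0 N, H = 6.703e+08 Pa, K = 1.661e-06.
Sliding wear rate dV/dL = K·W/H: 1.661e-06 · 239.0 / 6.703e+08 = 5.922e-13 m³/m.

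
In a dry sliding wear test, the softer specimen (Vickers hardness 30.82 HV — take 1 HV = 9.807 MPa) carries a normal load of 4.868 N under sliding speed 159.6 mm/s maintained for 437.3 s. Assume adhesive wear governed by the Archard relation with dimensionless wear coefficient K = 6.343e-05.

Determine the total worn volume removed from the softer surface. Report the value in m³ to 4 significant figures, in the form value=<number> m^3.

Each operation keeps exact precision. Quoted intermediates are rounded — a lone final rounding, at 4 significant digits.
Sliding speed v = 159.6 mm/s = 0.1596 m/s. Sliding distance L = v·t = 0.1596 m/s × 437.3 s = 69.79 m.
Hardness H = 30.82 HV × 9.807 MPa/HV = 302.3 MPa = 3.023e+08 Pa.
In SI base units: W = 4.868 N, H = 3.023e+08 Pa, K = 6.343e-05.
The Archard volume V = K·W·L/H = 6.343e-05 · 4.868 · 69.79 / 3.023e+08 = 7.130e-11 m³.

value=7.130e-11 m^3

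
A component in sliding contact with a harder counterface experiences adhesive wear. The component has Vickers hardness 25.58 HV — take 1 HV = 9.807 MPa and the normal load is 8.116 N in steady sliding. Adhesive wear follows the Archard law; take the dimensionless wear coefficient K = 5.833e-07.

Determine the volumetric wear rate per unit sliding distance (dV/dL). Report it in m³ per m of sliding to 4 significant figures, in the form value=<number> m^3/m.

value=1.887e-14 m^3/m

The computation maintains full precision — intermediates are shown rounded, and rounded once at the end, at 4 significant figures.
Hardness H = 25.58 HV × 9.807 MPa/HV = 250.9 MPa = 2.509e+08 Pa.
In SI base units, W = 8.116 N, H = 2.509e+08 Pa, K = 5.833e-07.
Sliding wear rate dV/dL = K·W/H, so: 5.833e-07 · 8.116 / 2.509e+08 = 1.887e-14 m³/m.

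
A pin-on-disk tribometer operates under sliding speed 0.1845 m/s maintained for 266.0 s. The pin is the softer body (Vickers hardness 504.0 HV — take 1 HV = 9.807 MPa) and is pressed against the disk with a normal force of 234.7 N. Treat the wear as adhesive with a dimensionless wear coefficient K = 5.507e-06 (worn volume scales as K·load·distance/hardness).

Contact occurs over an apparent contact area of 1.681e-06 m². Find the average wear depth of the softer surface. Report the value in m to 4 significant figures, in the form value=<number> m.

value=7.634e-06 m

Displayed values are rounded, and all working math maintains full precision — a lone final rounding, at four significant digits.
Distance covered L = v·t = 0.1845 m/s × 266.0 s = 49.08 m.
Hardness H = 504.0 HV × 9.807 MPa/HV = 4943 MPa = 4.943e+09 Pa.
Expressed in SI base units: W = 234.7 N, H = 4.943e+09 Pa, K = 5.507e-06.
Worn volume V = K·W·L/H = 5.507e-06 · 234.7 · 49.08 / 4.943e+09 = 1.283e-11 m³.
Depth of wear h = V/A = 1.283e-11 / 1.681e-06 = 7.634e-06 m.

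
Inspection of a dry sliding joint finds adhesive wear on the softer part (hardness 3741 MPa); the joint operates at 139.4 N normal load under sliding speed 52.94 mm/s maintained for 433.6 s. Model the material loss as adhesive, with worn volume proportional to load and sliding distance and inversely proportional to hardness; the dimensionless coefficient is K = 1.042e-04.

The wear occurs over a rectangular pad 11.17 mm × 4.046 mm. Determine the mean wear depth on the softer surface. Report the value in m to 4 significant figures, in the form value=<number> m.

value=1.972e-06 m

Every step keeps full float precision; displayed values are rounded; rounded once at the end: four significant figures.
Convert: Sliding speed v = 52.94 mm/s = 0.05294 m/s. Distance L = v·t = 0.05294 m/s × 433.6 s = 22.95 m.
Convert: Hardness H = 3741 MPa = 3.741e+09 Pa.
Convert: Pad sides 11.17 mm × 4.046 mm = 0.01117 m × 0.004046 m. Contact area A = 0.01117 m × 0.004046 m = 4.519e-05 m².
Collected in SI base units: W = 139.4 N, H = 3.741e+09 Pa, K = 1.042e-04.
The Archard volume V = K·W·L/H = 1.042e-04 · 139.4 · 22.95 / 3.741e+09 = 8.913e-11 m³.
Mean wear depth h = V/A = 8.913e-11 / 4.519e-05 = 1.972e-06 m.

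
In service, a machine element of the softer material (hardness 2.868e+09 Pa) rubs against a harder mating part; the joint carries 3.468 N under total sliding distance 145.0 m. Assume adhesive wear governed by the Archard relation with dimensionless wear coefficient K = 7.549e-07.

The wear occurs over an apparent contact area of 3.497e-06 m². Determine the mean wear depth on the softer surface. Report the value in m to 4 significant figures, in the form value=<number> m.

value=3.785e-08 m

The computation holds exact precision; intermediates are printed rounded; rounded once at the end: four significant digits.
Expressed in SI base units: W = 3.468 N, H = 2.868e+09 Pa, K = 7.549e-07.
Archard relation: V = K·W·L/H = 7.549e-07 · 3.468 · 145.0 / 2.868e+09 = 1.324e-13 m³.
Mean wear depth h = V/A = 1.324e-13 / 3.497e-06 = 3.785e-08 m.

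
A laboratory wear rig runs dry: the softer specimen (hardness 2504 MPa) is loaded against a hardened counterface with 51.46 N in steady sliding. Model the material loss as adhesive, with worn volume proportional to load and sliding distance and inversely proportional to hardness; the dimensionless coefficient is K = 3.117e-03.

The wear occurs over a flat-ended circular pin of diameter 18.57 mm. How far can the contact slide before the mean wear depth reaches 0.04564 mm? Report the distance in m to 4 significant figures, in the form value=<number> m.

value=193.0 m

Each operation runs at full float precision; displayed values are rounded; one last rounding to four significant digits.
Convert: Hardness H = 2504 MPa = 2.504e+09 Pa.
Convert: Pin diameter d = 18.57 mm = 0.01857 m. Contact area A = π·d²/4 = π·(0.01857 m)²/4 = 2.708e-04 m².
Convert: Depth limit h_lim = 0.04564 mm = 4.564e-05 m.
SI base units throughout: W = 51.46 N, H = 2.504e+09 Pa, K = 3.117e-03.
Allowed volume V_lim = h_lim·A = 4.564e-05 · 2.708e-04 = 1.236e-08 m³.
Sliding life L = V_lim·H/(K·W) = 1.236e-08 · 2.504e+09 / (3.117e-03 · 51.46) = 193.0 m.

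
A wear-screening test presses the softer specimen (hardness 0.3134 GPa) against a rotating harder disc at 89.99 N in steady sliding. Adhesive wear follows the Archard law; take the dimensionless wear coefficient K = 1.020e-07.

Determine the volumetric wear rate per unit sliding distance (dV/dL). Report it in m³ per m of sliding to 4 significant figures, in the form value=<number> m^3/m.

Each operation keeps full precision — intermediates are printed rounded, and rounded once at the end to four significant digits.
Convert: Hardness H = 0.3134 GPa = 3.134e+08 Pa.
Working in SI base units: W = 89.99 N, H = 3.134e+08 Pa, K = 1.020e-07.
Sliding wear rate dV/dL = K·W/H — distance-free: 1.020e-07 · 89.99 / 3.134e+08 = 2.929e-14 m³/m.

value=2.929e-14 m^3/m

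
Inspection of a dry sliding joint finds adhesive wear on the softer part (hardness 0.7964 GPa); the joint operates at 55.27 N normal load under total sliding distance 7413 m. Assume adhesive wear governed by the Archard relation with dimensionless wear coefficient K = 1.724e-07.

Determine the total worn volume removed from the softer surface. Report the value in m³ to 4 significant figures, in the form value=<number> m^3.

Intermediate values are displayed rounded — all working math maintains full float precision — one last rounding, at four significant digits.
Convert: Hardness H = 0.7964 GPa = 7.964e+08 Pa.
Working in SI base units: W = 55.27 N, H = 7.964e+08 Pa, K = 1.724e-07.
Apply Archard: V = K·W·L/H = 1.724e-07 · 55.27 · 7413 / 7.964e+08 = 8.869e-11 m³.

value=8.869e-11 m^3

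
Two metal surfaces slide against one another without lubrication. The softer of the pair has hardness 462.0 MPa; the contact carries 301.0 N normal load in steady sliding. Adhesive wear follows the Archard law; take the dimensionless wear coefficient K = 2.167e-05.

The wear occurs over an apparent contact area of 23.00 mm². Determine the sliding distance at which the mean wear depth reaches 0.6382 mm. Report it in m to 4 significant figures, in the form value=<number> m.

The intermediates are shown rounded. All arithmetic maintains full float precision; a single final rounding, at 4 significant figures.
Convert: Hardness H = 462.0 MPa = 4.620e+08 Pa.
Convert: Contact area A = 23.00 mm² = 2.300e-05 m².
Convert: Depth limit h_lim = 0.6382 mm = 6.382e-04 m.
As SI base values: W = 301.0 N, H = 4.620e+08 Pa, K = 2.167e-05.
At the depth limit, V_lim = h_lim·A = 6.382e-04 · 2.300e-05 = 1.468e-08 m³.
Sliding life L = V_lim·H/(K·W) = 1.468e-08 · 4.620e+08 / (2.167e-05 · 301.0) = 1040 m.

value=1040 m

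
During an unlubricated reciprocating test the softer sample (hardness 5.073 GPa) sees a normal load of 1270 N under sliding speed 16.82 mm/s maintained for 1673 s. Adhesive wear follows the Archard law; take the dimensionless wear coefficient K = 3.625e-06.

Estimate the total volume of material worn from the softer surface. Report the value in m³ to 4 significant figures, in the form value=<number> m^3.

Each operation keeps exact precision — intermediate values are printed rounded, and a single final rounding to 4 significant figures.
Sliding speed v = 16.82 mm/s = 0.01682 m/s. Path length L = v·t = 0.01682 m/s × 1673 s = 28.14 m.
Hardness H = 5.073 GPa = 5.073e+09 Pa.
As SI base values: W = 1270 N, H = 5.073e+09 Pa, K = 3.625e-06.
Volume removed: V = K·W·L/H = 3.625e-06 · 1270 · 28.14 / 5.073e+09 = 2.554e-11 m³.

value=2.554e-11 m^3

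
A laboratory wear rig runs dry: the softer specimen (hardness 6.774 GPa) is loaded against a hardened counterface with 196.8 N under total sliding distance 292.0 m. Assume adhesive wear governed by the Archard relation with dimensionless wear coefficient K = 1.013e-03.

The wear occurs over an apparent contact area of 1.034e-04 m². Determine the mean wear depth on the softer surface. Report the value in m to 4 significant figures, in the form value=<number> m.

The algebra carries full float precision. The intermediates are displayed rounded. Rounded once at the end, at 4 significant digits.
Hardness H = 6.774 GPa = 6.774e+09 Pa.
Restated in SI base units: W = 196.8 N, H = 6.774e+09 Pa, K = 1.013e-03.
Worn volume V = K·W·L/H = 1.013e-03 · 196.8 · 292.0 / 6.774e+09 = 8.594e-09 m³.
Mean depth h = V/A = 8.594e-09 / 1.034e-04 = 8.311e-05 m.

value=8.311e-05 m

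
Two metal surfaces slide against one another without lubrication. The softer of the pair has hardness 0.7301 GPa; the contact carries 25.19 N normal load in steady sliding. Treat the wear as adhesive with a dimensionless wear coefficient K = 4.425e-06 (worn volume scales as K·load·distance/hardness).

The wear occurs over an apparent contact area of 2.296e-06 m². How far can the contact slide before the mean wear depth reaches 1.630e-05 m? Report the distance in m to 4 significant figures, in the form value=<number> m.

Every step maintains exact precision. Intermediates are printed rounded — one final rounding, at four significant digits.
Convert: Hardness H = 0.7301 GPa = 7.301e+08 Pa.
Restated in SI base units: W = 25.19 N, H = 7.301e+08 Pa, K = 4.425e-06.
Limit volume V_lim = h_lim·A = 1.630e-05 · 2.296e-06 = 3.742e-11 m³.
Life L = V_lim·H/(K·W) = 3.742e-11 · 7.301e+08 / (4.425e-06 · 25.19) = 245.1 m.

value=245.1 m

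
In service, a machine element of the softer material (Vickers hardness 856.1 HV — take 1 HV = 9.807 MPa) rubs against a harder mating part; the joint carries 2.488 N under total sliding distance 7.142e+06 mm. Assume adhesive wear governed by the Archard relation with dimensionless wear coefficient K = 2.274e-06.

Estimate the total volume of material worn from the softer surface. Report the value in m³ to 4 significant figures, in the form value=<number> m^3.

value=4.813e-12 m^3

Intermediate values are shown rounded. All arithmetic carries exact precision; one last rounding to four significant figures.
The distance L = 7.142e+06 mm = 7142 m.
Hardness H = 856.1 HV × 9.807 MPa/HV = 8396 MPa = 8.396e+09 Pa.
As SI base values: W = 2.488 N, H = 8.396e+09 Pa, K = 2.274e-06.
The Archard volume V = K·W·L/H = 2.274e-06 · 2.488 · 7142 / 8.396e+09 = 4.813e-12 m³.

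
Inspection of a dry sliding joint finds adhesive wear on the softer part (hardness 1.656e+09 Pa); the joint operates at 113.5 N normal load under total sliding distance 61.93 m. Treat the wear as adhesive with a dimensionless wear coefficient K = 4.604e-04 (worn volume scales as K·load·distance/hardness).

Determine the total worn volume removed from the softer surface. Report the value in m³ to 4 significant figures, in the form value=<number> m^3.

value=1.954e-09 m^3

All arithmetic holds full precision — intermediate values are shown rounded. Rounded just once: 4 significant digits.
In SI base units, W = 113.5 N, H = 1.656e+09 Pa, K = 4.604e-04.
Wear volume V = K·W·L/H = 4.604e-04 · 113.5 · 61.93 / 1.656e+09 = 1.954e-09 m³.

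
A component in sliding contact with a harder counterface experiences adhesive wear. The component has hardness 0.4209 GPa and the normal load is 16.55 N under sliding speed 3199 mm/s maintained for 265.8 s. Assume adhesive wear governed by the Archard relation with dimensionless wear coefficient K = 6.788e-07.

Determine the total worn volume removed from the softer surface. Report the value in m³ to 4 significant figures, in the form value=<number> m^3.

Each operation holds full precision, and printed values are rounded; a single final rounding to four significant digits.
Convert: Sliding speed v = 3199 mm/s = 3.199 m/s. The distance L = v·t = 3.199 m/s × 265.8 s = 850.3 m.
Convert: Hardness H = 0.4209 GPa = 4.209e+08 Pa.
Restated in SI base units: W = 16.55 N, H = 4.209e+08 Pa, K = 6.788e-07.
Archard relation: V = K·W·L/H = 6.788e-07 · 16.55 · 850.3 / 4.209e+08 = 2.269e-11 m³.

value=2.269e-11 m^3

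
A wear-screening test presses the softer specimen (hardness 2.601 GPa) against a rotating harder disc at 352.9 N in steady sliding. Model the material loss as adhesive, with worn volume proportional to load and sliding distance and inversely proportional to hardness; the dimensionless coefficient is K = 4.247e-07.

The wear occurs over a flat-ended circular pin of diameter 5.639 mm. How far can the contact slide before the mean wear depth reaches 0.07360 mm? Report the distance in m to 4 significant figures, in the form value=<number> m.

value=3.190e+04 m

The intermediates appear rounded — all working math keeps full float precision, and a lone final rounding: four significant figures.
Hardness H = 2.601 GPa = 2.601e+09 Pa.
Pin diameter d = 5.639 mm = 0.005639 m. Contact area A = π·d²/4 = π·(0.005639 m)²/4 = 2.497e-05 m².
Depth limit h_lim = 0.07360 mm = 7.360e-05 m.
Collected in SI base units: W = 352.9 N, H = 2.601e+09 Pa, K = 4.247e-07.
Wearable volume V_lim = h_lim·A = 7.360e-05 · 2.497e-05 = 1.838e-09 m³.
Inverting, life L = V_lim·H/(K·W) = 1.838e-09 · 2.601e+09 / (4.247e-07 · 352.9) = 3.190e+04 m.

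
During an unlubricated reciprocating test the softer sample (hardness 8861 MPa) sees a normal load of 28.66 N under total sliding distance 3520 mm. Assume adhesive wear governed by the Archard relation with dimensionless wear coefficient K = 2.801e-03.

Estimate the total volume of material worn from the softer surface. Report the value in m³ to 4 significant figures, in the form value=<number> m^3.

Intermediate values are displayed rounded. Each operation runs at full precision — a single final rounding to four significant digits.
Convert: Distance covered L = 3520 mm = 3.520 m.
Convert: Hardness H = 8861 MPa = 8.861e+09 Pa.
SI base units throughout: W = 28.66 N, H = 8.861e+09 Pa, K = 2.801e-03.
The Archard volume V = K·W·L/H = 2.801e-03 · 28.66 · 3.520 / 8.861e+09 = 3.189e-11 m³.

value=3.189e-11 m^3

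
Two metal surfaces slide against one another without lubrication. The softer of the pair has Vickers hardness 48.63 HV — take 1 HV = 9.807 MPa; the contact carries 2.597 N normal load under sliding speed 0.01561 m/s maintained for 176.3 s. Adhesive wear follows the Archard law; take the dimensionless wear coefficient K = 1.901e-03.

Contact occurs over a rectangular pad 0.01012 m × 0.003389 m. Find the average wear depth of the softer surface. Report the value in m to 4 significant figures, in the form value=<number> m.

value=8.306e-07 m

Every step runs at full precision. The intermediates are printed rounded; rounded just once: four significant digits.
Convert: Total distance L = v·t = 0.01561 m/s × 176.3 s = 2.752 m.
Convert: Hardness H = 48.63 HV × 9.807 MPa/HV = 476.9 MPa = 4.769e+08 Pa.
Convert: Contact area A = 0.01012 m × 0.003389 m = 3.430e-05 m².
In SI base units, W = 2.597 N, H = 4.769e+08 Pa, K = 1.901e-03.
Archard relation: V = K·W·L/H = 1.901e-03 · 2.597 · 2.752 / 4.769e+08 = 2.849e-11 m³.
Depth of wear h = V/A = 2.849e-11 / 3.430e-05 = 8.306e-07 m.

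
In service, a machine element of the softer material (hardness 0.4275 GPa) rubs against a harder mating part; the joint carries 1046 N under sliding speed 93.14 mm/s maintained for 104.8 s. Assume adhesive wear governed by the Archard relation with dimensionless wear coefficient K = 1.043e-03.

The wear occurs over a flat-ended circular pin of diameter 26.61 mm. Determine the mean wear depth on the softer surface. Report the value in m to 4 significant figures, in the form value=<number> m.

value=4.479e-05 m

The intermediates appear rounded; all working math keeps full precision, and a lone final rounding: 4 significant digits.
Sliding speed v = 93.14 mm/s = 0.09314 m/s. Total distance L = v·t = 0.09314 m/s × 104.8 s = 9.761 m.
Hardness H = 0.4275 GPa = 4.275e+08 Pa.
Pin diameter d = 26.61 mm = 0.02661 m. Contact area A = π·d²/4 = π·(0.02661 m)²/4 = 5.561e-04 m².
SI base units throughout: W = 1046 N, H = 4.275e+08 Pa, K = 1.043e-03.
Wear volume V = K·W·L/H = 1.043e-03 · 1046 · 9.761 / 4.275e+08 = 2.491e-08 m³.
Wear depth h = V/A = 2.491e-08 / 5.561e-04 = 4.479e-05 m.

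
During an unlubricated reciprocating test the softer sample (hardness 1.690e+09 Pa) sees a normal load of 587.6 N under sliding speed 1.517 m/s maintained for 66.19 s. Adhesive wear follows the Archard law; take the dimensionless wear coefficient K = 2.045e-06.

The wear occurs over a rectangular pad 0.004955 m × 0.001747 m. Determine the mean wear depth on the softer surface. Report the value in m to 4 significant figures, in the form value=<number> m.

The intermediates appear rounded. The computation maintains exact precision; rounded just once: four significant digits.
Convert: Sliding distance L = v·t = 1.517 m/s × 66.19 s = 100.4 m.
Convert: Contact area A = 0.004955 m × 0.001747 m = 8.656e-06 m².
As SI base values: W = 587.6 N, H = 1.690e+09 Pa, K = 2.045e-06.
Archard relation: V = K·W·L/H = 2.045e-06 · 587.6 · 100.4 / 1.690e+09 = 7.139e-11 m³.
Mean depth h = V/A = 7.139e-11 / 8.656e-06 = 8.248e-06 m.

value=8.248e-06 m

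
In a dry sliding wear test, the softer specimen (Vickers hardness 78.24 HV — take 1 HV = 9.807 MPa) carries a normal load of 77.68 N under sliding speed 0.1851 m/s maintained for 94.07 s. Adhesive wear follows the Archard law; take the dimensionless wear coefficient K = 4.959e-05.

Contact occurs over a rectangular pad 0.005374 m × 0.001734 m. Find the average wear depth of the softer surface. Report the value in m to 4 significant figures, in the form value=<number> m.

The intermediates appear rounded; every step runs at full float precision. Rounded just once: four significant figures.
Sliding distance L = v·t = 0.1851 m/s × 94.07 s = 17.41 m.
Hardness H = 78.24 HV × 9.807 MPa/HV = 767.3 MPa = 7.673e+08 Pa.
Contact area A = 0.005374 m × 0.001734 m = 9.319e-06 m².
Restated in SI base units: W = 77.68 N, H = 7.673e+08 Pa, K = 4.959e-05.
Volume removed: V = K·W·L/H = 4.959e-05 · 77.68 · 17.41 / 7.673e+08 = 8.742e-11 m³.
Mean wear depth h = V/A = 8.742e-11 / 9.319e-06 = 9.381e-06 m.

value=9.381e-06 m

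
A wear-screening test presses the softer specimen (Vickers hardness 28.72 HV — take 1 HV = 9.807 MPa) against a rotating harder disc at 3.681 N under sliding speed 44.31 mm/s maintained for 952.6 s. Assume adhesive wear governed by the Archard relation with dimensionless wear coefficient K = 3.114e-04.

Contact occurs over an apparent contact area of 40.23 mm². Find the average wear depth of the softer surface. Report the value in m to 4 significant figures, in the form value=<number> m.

value=4.270e-06 m

Intermediates appear rounded — every step carries exact precision, and a lone final rounding to four significant figures.
Convert: Sliding speed v = 44.31 mm/s = 0.04431 m/s. Distance L = v·t = 0.04431 m/s × 952.6 s = 42.21 m.
Convert: Hardness H = 28.72 HV × 9.807 MPa/HV = 281.7 MPa = 2.817e+08 Pa.
Convert: Contact area A = 40.23 mm² = 4.023e-05 m².
In SI base units: W = 3.681 N, H = 2.817e+08 Pa, K = 3.114e-04.
The Archard volume V = K·W·L/H = 3.114e-04 · 3.681 · 42.21 / 2.817e+08 = 1.718e-10 m³.
Depth of wear h = V/A = 1.718e-10 / 4.023e-05 = 4.270e-06 m.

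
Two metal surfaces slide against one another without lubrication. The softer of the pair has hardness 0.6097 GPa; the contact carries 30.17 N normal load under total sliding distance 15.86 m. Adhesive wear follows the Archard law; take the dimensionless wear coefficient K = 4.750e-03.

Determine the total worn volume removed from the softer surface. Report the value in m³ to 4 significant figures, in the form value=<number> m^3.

Each operation keeps full float precision — shown intermediates are rounded, and one final rounding to four significant digits.
Hardness H = 0.6097 GPa = 6.097e+08 Pa.
In SI base units, W = 30.17 N, H = 6.097e+08 Pa, K = 4.750e-03.
Wear volume V = K·W·L/H = 4.750e-03 · 30.17 · 15.86 / 6.097e+08 = 3.728e-09 m³.

value=3.728e-09 m^3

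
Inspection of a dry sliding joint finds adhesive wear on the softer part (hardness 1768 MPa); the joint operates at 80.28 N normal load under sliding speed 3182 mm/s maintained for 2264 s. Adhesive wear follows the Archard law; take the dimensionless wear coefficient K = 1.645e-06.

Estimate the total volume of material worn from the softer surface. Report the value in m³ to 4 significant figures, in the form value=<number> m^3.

value=5.381e-10 m^3

Intermediate values are displayed rounded. Every step runs at exact precision; a single final rounding, at 4 significant figures.
Sliding speed v = 3182 mm/s = 3.182 m/s. Sliding distance L = v·t = 3.182 m/s × 2264 s = 7204 m.
Hardness H = 1768 MPa = 1.768e+09 Pa.
Working in SI base units: W = 80.28 N, H = 1.768e+09 Pa, K = 1.645e-06.
Archard relation: V = K·W·L/H = 1.645e-06 · 80.28 · 7204 / 1.768e+09 = 5.381e-10 m³.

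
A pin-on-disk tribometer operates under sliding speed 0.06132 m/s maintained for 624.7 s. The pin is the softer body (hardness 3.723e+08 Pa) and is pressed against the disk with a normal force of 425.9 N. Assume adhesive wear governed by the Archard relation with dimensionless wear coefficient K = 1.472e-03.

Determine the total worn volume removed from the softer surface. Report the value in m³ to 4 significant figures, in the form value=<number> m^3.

Intermediates are shown rounded. Each operation holds full float precision — one final rounding, at four significant digits.
Convert: Total distance L = v·t = 0.06132 m/s × 624.7 s = 38.31 m.
Working in SI base units: W = 425.9 N, H = 3.723e+08 Pa, K = 1.472e-03.
Archard volume V = K·W·L/H = 1.472e-03 · 425.9 · 38.31 / 3.723e+08 = 6.451e-08 m³.

value=6.451e-08 m^3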